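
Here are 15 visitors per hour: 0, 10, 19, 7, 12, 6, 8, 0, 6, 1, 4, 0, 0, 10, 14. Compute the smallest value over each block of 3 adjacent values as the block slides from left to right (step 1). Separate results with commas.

[0, 10, 19] → min 0
[10, 19, 7] → min 7
[19, 7, 12] → min 7
[7, 12, 6] → min 6
[12, 6, 8] → min 6
[6, 8, 0] → min 0
[8, 0, 6] → min 0
[0, 6, 1] → min 0
[6, 1, 4] → min 1
[1, 4, 0] → min 0
[4, 0, 0] → min 0
[0, 0, 10] → min 0
[0, 10, 14] → min 0

0, 7, 7, 6, 6, 0, 0, 0, 1, 0, 0, 0, 0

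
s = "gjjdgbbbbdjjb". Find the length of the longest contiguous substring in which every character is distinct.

add g: [g] len 1
add j: [g, j] len 2
add j (repeat j, move left end past it): [j] len 1
add d: [j, d] len 2
add g: [j, d, g] len 3
add b: [j, d, g, b] len 4
add b (repeat b, move left end past it): [b] len 1
add b (repeat b, move left end past it): [b] len 1
add b (repeat b, move left end past it): [b] len 1
add d: [b, d] len 2
add j: [b, d, j] len 3
add j (repeat j, move left end past it): [j] len 1
add b: [j, b] len 2
Longest all-distinct length: 4.

4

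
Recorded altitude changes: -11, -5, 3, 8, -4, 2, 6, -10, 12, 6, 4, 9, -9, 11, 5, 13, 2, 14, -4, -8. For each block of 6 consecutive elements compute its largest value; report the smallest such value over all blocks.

8

Each size-6 window and its max:
-11 -5 3 8 -4 2 → max 8
-5 3 8 -4 2 6 → max 8
3 8 -4 2 6 -10 → max 8
8 -4 2 6 -10 12 → max 12
-4 2 6 -10 12 6 → max 12
2 6 -10 12 6 4 → max 12
6 -10 12 6 4 9 → max 12
-10 12 6 4 9 -9 → max 12
12 6 4 9 -9 11 → max 12
6 4 9 -9 11 5 → max 11
4 9 -9 11 5 13 → max 13
9 -9 11 5 13 2 → max 13
-9 11 5 13 2 14 → max 14
11 5 13 2 14 -4 → max 14
5 13 2 14 -4 -8 → max 14
Smallest of these is 8.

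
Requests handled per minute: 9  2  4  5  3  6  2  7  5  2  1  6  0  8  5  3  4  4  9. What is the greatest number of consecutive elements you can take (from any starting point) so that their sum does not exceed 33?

add 9: [9] sum 9, len 1
add 2: [9, 2] sum 11, len 2
add 4: [9, 2, 4] sum 15, len 3
add 5: [9, 2, 4, 5] sum 20, len 4
add 3: [9, 2, 4, 5, 3] sum 23, len 5
add 6: [9, 2, 4, 5, 3, 6] sum 29, len 6
add 2: [9, 2, 4, 5, 3, 6, 2] sum 31, len 7
add 7: [2, 4, 5, 3, 6, 2, 7] sum 29, len 7
add 5: [4, 5, 3, 6, 2, 7, 5] sum 32, len 7
add 2: [5, 3, 6, 2, 7, 5, 2] sum 30, len 7
add 1: [5, 3, 6, 2, 7, 5, 2, 1] sum 31, len 8
add 6: [3, 6, 2, 7, 5, 2, 1, 6] sum 32, len 8
add 0: [3, 6, 2, 7, 5, 2, 1, 6, 0] sum 32, len 9
add 8: [2, 7, 5, 2, 1, 6, 0, 8] sum 31, len 8
add 5: [5, 2, 1, 6, 0, 8, 5] sum 27, len 7
add 3: [5, 2, 1, 6, 0, 8, 5, 3] sum 30, len 8
add 4: [2, 1, 6, 0, 8, 5, 3, 4] sum 29, len 8
add 4: [2, 1, 6, 0, 8, 5, 3, 4, 4] sum 33, len 9
add 9: [0, 8, 5, 3, 4, 4, 9] sum 33, len 7
Longest length seen: 9.

9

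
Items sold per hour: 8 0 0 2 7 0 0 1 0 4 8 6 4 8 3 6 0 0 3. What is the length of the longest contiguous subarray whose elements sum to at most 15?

→ 8: sum 8, len 1
→ 0: sum 8, len 2
→ 0: sum 8, len 3
→ 2: sum 10, len 4
→ 7 (dropped 8): sum 9, len 4
→ 0: sum 9, len 5
→ 0: sum 9, len 6
→ 1: sum 10, len 7
→ 0: sum 10, len 8
→ 4: sum 14, len 9
→ 8 (dropped 0, 0, 2, 7): sum 13, len 6
→ 6 (dropped 0, 0, 1, 0, 4): sum 14, len 2
→ 4 (dropped 8): sum 10, len 2
→ 8 (dropped 6): sum 12, len 2
→ 3: sum 15, len 3
→ 6 (dropped 4, 8): sum 9, len 2
→ 0: sum 9, len 3
→ 0: sum 9, len 4
→ 3: sum 12, len 5
Longest length seen: 9.

9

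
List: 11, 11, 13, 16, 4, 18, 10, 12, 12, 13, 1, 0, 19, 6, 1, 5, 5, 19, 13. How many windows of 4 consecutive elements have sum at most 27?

11 11 13 16 → sum 51
11 13 16 4 → sum 44
13 16 4 18 → sum 51
16 4 18 10 → sum 48
4 18 10 12 → sum 44
18 10 12 12 → sum 52
10 12 12 13 → sum 47
12 12 13 1 → sum 38
12 13 1 0 → sum 26  ≤ 27 ✓
13 1 0 19 → sum 33
1 0 19 6 → sum 26  ≤ 27 ✓
0 19 6 1 → sum 26  ≤ 27 ✓
19 6 1 5 → sum 31
6 1 5 5 → sum 17  ≤ 27 ✓
1 5 5 19 → sum 30
5 5 19 13 → sum 42
4 windows satisfy the condition.

4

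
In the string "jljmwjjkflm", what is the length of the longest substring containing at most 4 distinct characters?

[j] 1 distinct, len 1
[j, l] 2 distinct, len 2
[j, l, j] 2 distinct, len 3
[j, l, j, m] 3 distinct, len 4
[j, l, j, m, w] 4 distinct, len 5
[j, l, j, m, w, j] 4 distinct, len 6
[j, l, j, m, w, j, j] 4 distinct, len 7
[j, m, w, j, j, k] 4 distinct, len 6
[w, j, j, k, f] 4 distinct, len 5
[j, j, k, f, l] 4 distinct, len 5
[k, f, l, m] 4 distinct, len 4
Longest length with ≤4 distinct: 7.

7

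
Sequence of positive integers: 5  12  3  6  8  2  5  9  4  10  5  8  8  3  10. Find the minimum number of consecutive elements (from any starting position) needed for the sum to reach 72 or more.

add 5: running sum 5 < 72
add 12: running sum 17 < 72
add 3: running sum 20 < 72
add 6: running sum 26 < 72
add 8: running sum 34 < 72
add 2: running sum 36 < 72
add 5: running sum 41 < 72
add 9: running sum 50 < 72
add 4: running sum 54 < 72
add 10: running sum 64 < 72
add 5: running sum 69 < 72
end 11: [12, 3, 6, 8, 2, 5, 9, 4, 10, 5, 8] sum 72, len 11
end 12: [12, 3, 6, 8, 2, 5, 9, 4, 10, 5, 8, 8] sum 80, len 12
end 13: [12, 3, 6, 8, 2, 5, 9, 4, 10, 5, 8, 8, 3] sum 83, len 13
end 14: [8, 2, 5, 9, 4, 10, 5, 8, 8, 3, 10] sum 72, len 11
Shortest qualifying length: 11.

11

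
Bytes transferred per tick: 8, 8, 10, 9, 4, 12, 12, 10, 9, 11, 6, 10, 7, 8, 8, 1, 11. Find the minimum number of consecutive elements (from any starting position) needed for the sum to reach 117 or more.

14

add 8: running sum 8 < 117
add 8: running sum 16 < 117
add 10: running sum 26 < 117
add 9: running sum 35 < 117
add 4: running sum 39 < 117
add 12: running sum 51 < 117
add 12: running sum 63 < 117
add 10: running sum 73 < 117
add 9: running sum 82 < 117
add 11: running sum 93 < 117
add 6: running sum 99 < 117
add 10: running sum 109 < 117
add 7: running sum 116 < 117
end 13: [8, 8, 10, 9, 4, 12, 12, 10, 9, 11, 6, 10, 7, 8] sum 124, len 14
end 14: [8, 10, 9, 4, 12, 12, 10, 9, 11, 6, 10, 7, 8, 8] sum 124, len 14
end 15: [10, 9, 4, 12, 12, 10, 9, 11, 6, 10, 7, 8, 8, 1] sum 117, len 14
end 16: [9, 4, 12, 12, 10, 9, 11, 6, 10, 7, 8, 8, 1, 11] sum 118, len 14
Shortest qualifying length: 14.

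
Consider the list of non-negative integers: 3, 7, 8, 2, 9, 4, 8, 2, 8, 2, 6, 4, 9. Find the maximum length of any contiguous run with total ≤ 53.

Extend to the right; shrink from the left whenever the sum exceeds 53:
add 3: [3] sum 3, len 1
add 7: [3, 7] sum 10, len 2
add 8: [3, 7, 8] sum 18, len 3
add 2: [3, 7, 8, 2] sum 20, len 4
add 9: [3, 7, 8, 2, 9] sum 29, len 5
add 4: [3, 7, 8, 2, 9, 4] sum 33, len 6
add 8: [3, 7, 8, 2, 9, 4, 8] sum 41, len 7
add 2: [3, 7, 8, 2, 9, 4, 8, 2] sum 43, len 8
add 8: [3, 7, 8, 2, 9, 4, 8, 2, 8] sum 51, len 9
add 2: [3, 7, 8, 2, 9, 4, 8, 2, 8, 2] sum 53, len 10
add 6: [8, 2, 9, 4, 8, 2, 8, 2, 6] sum 49, len 9
add 4: [8, 2, 9, 4, 8, 2, 8, 2, 6, 4] sum 53, len 10
add 9: [9, 4, 8, 2, 8, 2, 6, 4, 9] sum 52, len 9
Longest length seen: 10.

10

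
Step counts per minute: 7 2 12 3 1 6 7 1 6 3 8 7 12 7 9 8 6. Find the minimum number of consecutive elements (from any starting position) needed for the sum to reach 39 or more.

5

add 7: running sum 7 < 39
add 2: running sum 9 < 39
add 12: running sum 21 < 39
add 3: running sum 24 < 39
add 1: running sum 25 < 39
add 6: running sum 31 < 39
add 7: running sum 38 < 39
end 7: [7, 2, 12, 3, 1, 6, 7, 1] sum 39, len 8
end 8: [7, 2, 12, 3, 1, 6, 7, 1, 6] sum 45, len 9
end 9: [12, 3, 1, 6, 7, 1, 6, 3] sum 39, len 8
end 10: [12, 3, 1, 6, 7, 1, 6, 3, 8] sum 47, len 9
end 11: [1, 6, 7, 1, 6, 3, 8, 7] sum 39, len 8
end 12: [7, 1, 6, 3, 8, 7, 12] sum 44, len 7
end 13: [6, 3, 8, 7, 12, 7] sum 43, len 6
end 14: [8, 7, 12, 7, 9] sum 43, len 5
end 15: [7, 12, 7, 9, 8] sum 43, len 5
end 16: [12, 7, 9, 8, 6] sum 42, len 5
Shortest qualifying length: 5.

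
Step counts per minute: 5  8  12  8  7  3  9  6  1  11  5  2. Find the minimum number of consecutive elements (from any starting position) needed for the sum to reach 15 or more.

add 5: running sum 5 < 15
add 8: running sum 13 < 15
end 2: [8, 12] sum 20, len 2
end 3: [12, 8] sum 20, len 2
end 4: [8, 7] sum 15, len 2
end 5: [8, 7, 3] sum 18, len 3
end 6: [7, 3, 9] sum 19, len 3
end 7: [9, 6] sum 15, len 2
end 8: [9, 6, 1] sum 16, len 3
end 9: [6, 1, 11] sum 18, len 3
end 10: [11, 5] sum 16, len 2
end 11: [11, 5, 2] sum 18, len 3
Shortest qualifying length: 2.

2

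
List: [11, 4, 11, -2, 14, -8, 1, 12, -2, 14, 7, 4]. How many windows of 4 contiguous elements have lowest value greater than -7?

11 4 11 -2 → min -2  > -7 ✓
4 11 -2 14 → min -2  > -7 ✓
11 -2 14 -8 → min -8
-2 14 -8 1 → min -8
14 -8 1 12 → min -8
-8 1 12 -2 → min -8
1 12 -2 14 → min -2  > -7 ✓
12 -2 14 7 → min -2  > -7 ✓
-2 14 7 4 → min -2  > -7 ✓
5 windows satisfy the condition.

5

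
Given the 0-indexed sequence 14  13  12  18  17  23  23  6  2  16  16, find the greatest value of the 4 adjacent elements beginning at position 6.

23

Elements at indices 6..9: 23, 6, 2, 16
max(23, 6, 2, 16) = 23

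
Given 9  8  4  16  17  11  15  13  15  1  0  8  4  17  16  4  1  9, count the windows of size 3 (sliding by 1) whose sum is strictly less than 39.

[9, 8, 4] → sum 21  < 39 ✓
[8, 4, 16] → sum 28  < 39 ✓
[4, 16, 17] → sum 37  < 39 ✓
[16, 17, 11] → sum 44
[17, 11, 15] → sum 43
[11, 15, 13] → sum 39
[15, 13, 15] → sum 43
[13, 15, 1] → sum 29  < 39 ✓
[15, 1, 0] → sum 16  < 39 ✓
[1, 0, 8] → sum 9  < 39 ✓
[0, 8, 4] → sum 12  < 39 ✓
[8, 4, 17] → sum 29  < 39 ✓
[4, 17, 16] → sum 37  < 39 ✓
[17, 16, 4] → sum 37  < 39 ✓
[16, 4, 1] → sum 21  < 39 ✓
[4, 1, 9] → sum 14  < 39 ✓
12 windows satisfy the condition.

12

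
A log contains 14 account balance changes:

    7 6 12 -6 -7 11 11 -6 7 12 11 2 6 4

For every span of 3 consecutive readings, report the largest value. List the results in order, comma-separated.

12, 12, 12, 11, 11, 11, 11, 12, 12, 12, 11, 6

Sliding a size-3 window across the 14 values:
[7, 6, 12] → max 12
[6, 12, -6] → max 12
[12, -6, -7] → max 12
[-6, -7, 11] → max 11
[-7, 11, 11] → max 11
[11, 11, -6] → max 11
[11, -6, 7] → max 11
[-6, 7, 12] → max 12
[7, 12, 11] → max 12
[12, 11, 2] → max 12
[11, 2, 6] → max 11
[2, 6, 4] → max 6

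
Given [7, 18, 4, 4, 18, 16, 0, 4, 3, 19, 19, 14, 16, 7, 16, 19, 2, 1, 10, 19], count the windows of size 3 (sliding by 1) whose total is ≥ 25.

14

7 18 4 → sum 29  ≥ 25 ✓
18 4 4 → sum 26  ≥ 25 ✓
4 4 18 → sum 26  ≥ 25 ✓
4 18 16 → sum 38  ≥ 25 ✓
18 16 0 → sum 34  ≥ 25 ✓
16 0 4 → sum 20
0 4 3 → sum 7
4 3 19 → sum 26  ≥ 25 ✓
3 19 19 → sum 41  ≥ 25 ✓
19 19 14 → sum 52  ≥ 25 ✓
19 14 16 → sum 49  ≥ 25 ✓
14 16 7 → sum 37  ≥ 25 ✓
16 7 16 → sum 39  ≥ 25 ✓
7 16 19 → sum 42  ≥ 25 ✓
16 19 2 → sum 37  ≥ 25 ✓
19 2 1 → sum 22
2 1 10 → sum 13
1 10 19 → sum 30  ≥ 25 ✓
14 windows satisfy the condition.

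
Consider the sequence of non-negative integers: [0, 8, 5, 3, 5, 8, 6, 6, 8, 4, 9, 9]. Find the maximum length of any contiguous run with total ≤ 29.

6

Extend to the right; shrink from the left whenever the sum exceeds 29:
add 0: [0] sum 0, len 1
add 8: [0, 8] sum 8, len 2
add 5: [0, 8, 5] sum 13, len 3
add 3: [0, 8, 5, 3] sum 16, len 4
add 5: [0, 8, 5, 3, 5] sum 21, len 5
add 8: [0, 8, 5, 3, 5, 8] sum 29, len 6
add 6: [5, 3, 5, 8, 6] sum 27, len 5
add 6: [3, 5, 8, 6, 6] sum 28, len 5
add 8: [8, 6, 6, 8] sum 28, len 4
add 4: [6, 6, 8, 4] sum 24, len 4
add 9: [6, 8, 4, 9] sum 27, len 4
add 9: [4, 9, 9] sum 22, len 3
Longest length seen: 6.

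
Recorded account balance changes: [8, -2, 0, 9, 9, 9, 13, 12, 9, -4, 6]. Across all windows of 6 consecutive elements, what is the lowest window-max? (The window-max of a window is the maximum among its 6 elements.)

9

[8, -2, 0, 9, 9, 9] → max 9
[-2, 0, 9, 9, 9, 13] → max 13
[0, 9, 9, 9, 13, 12] → max 13
[9, 9, 9, 13, 12, 9] → max 13
[9, 9, 13, 12, 9, -4] → max 13
[9, 13, 12, 9, -4, 6] → max 13
Lowest of these is 9.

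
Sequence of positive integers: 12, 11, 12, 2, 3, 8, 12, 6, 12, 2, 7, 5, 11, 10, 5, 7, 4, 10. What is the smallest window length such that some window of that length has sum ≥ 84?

add 12: running sum 12 < 84
add 11: running sum 23 < 84
add 12: running sum 35 < 84
add 2: running sum 37 < 84
add 3: running sum 40 < 84
add 8: running sum 48 < 84
add 12: running sum 60 < 84
add 6: running sum 66 < 84
add 12: running sum 78 < 84
add 2: running sum 80 < 84
add 7: shortest ending here [12, 11, 12, 2, 3, 8, 12, 6, 12, 2, 7] sum 87, len 11
add 5: shortest ending here [12, 11, 12, 2, 3, 8, 12, 6, 12, 2, 7, 5] sum 92, len 12
add 11: shortest ending here [11, 12, 2, 3, 8, 12, 6, 12, 2, 7, 5, 11] sum 91, len 12
add 10: shortest ending here [12, 2, 3, 8, 12, 6, 12, 2, 7, 5, 11, 10] sum 90, len 12
add 5: shortest ending here [12, 2, 3, 8, 12, 6, 12, 2, 7, 5, 11, 10, 5] sum 95, len 13
add 7: shortest ending here [8, 12, 6, 12, 2, 7, 5, 11, 10, 5, 7] sum 85, len 11
add 4: shortest ending here [8, 12, 6, 12, 2, 7, 5, 11, 10, 5, 7, 4] sum 89, len 12
add 10: shortest ending here [12, 6, 12, 2, 7, 5, 11, 10, 5, 7, 4, 10] sum 91, len 12
Shortest qualifying length: 11.

11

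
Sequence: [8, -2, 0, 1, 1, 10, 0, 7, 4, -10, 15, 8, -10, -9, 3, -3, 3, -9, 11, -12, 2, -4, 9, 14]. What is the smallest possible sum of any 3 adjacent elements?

[8, -2, 0] → sum 6
[-2, 0, 1] → sum -1
[0, 1, 1] → sum 2
[1, 1, 10] → sum 12
[1, 10, 0] → sum 11
[10, 0, 7] → sum 17
[0, 7, 4] → sum 11
[7, 4, -10] → sum 1
[4, -10, 15] → sum 9
[-10, 15, 8] → sum 13
[15, 8, -10] → sum 13
[8, -10, -9] → sum -11
[-10, -9, 3] → sum -16
[-9, 3, -3] → sum -9
[3, -3, 3] → sum 3
[-3, 3, -9] → sum -9
[3, -9, 11] → sum 5
[-9, 11, -12] → sum -10
[11, -12, 2] → sum 1
[-12, 2, -4] → sum -14
[2, -4, 9] → sum 7
[-4, 9, 14] → sum 19
Smallest of these is -16.

-16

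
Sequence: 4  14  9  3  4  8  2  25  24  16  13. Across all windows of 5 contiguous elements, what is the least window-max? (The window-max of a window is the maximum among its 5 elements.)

[4, 14, 9, 3, 4] → max 14
[14, 9, 3, 4, 8] → max 14
[9, 3, 4, 8, 2] → max 9
[3, 4, 8, 2, 25] → max 25
[4, 8, 2, 25, 24] → max 25
[8, 2, 25, 24, 16] → max 25
[2, 25, 24, 16, 13] → max 25
Least of these is 9.

9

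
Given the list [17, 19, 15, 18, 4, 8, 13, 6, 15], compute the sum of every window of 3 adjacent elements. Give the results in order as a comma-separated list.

51, 52, 37, 30, 25, 27, 34

(17, 19, 15) → sum 51
(19, 15, 18) → sum 52
(15, 18, 4) → sum 37
(18, 4, 8) → sum 30
(4, 8, 13) → sum 25
(8, 13, 6) → sum 27
(13, 6, 15) → sum 34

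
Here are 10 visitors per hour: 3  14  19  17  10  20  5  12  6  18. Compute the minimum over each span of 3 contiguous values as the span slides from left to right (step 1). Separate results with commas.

3, 14, 10, 10, 5, 5, 5, 6

[3, 14, 19] → min 3
[14, 19, 17] → min 14
[19, 17, 10] → min 10
[17, 10, 20] → min 10
[10, 20, 5] → min 5
[20, 5, 12] → min 5
[5, 12, 6] → min 5
[12, 6, 18] → min 6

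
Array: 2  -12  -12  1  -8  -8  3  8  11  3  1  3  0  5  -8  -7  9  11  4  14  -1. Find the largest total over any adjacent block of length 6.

30

[2, -12, -12, 1, -8, -8] → sum -37
[-12, -12, 1, -8, -8, 3] → sum -36
[-12, 1, -8, -8, 3, 8] → sum -16
[1, -8, -8, 3, 8, 11] → sum 7
[-8, -8, 3, 8, 11, 3] → sum 9
[-8, 3, 8, 11, 3, 1] → sum 18
[3, 8, 11, 3, 1, 3] → sum 29
[8, 11, 3, 1, 3, 0] → sum 26
[11, 3, 1, 3, 0, 5] → sum 23
[3, 1, 3, 0, 5, -8] → sum 4
[1, 3, 0, 5, -8, -7] → sum -6
[3, 0, 5, -8, -7, 9] → sum 2
[0, 5, -8, -7, 9, 11] → sum 10
[5, -8, -7, 9, 11, 4] → sum 14
[-8, -7, 9, 11, 4, 14] → sum 23
[-7, 9, 11, 4, 14, -1] → sum 30
Largest of these is 30.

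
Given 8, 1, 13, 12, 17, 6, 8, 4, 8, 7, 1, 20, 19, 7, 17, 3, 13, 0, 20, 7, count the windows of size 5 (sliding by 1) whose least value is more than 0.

13

(8, 1, 13, 12, 17) → min 1  > 0 ✓
(1, 13, 12, 17, 6) → min 1  > 0 ✓
(13, 12, 17, 6, 8) → min 6  > 0 ✓
(12, 17, 6, 8, 4) → min 4  > 0 ✓
(17, 6, 8, 4, 8) → min 4  > 0 ✓
(6, 8, 4, 8, 7) → min 4  > 0 ✓
(8, 4, 8, 7, 1) → min 1  > 0 ✓
(4, 8, 7, 1, 20) → min 1  > 0 ✓
(8, 7, 1, 20, 19) → min 1  > 0 ✓
(7, 1, 20, 19, 7) → min 1  > 0 ✓
(1, 20, 19, 7, 17) → min 1  > 0 ✓
(20, 19, 7, 17, 3) → min 3  > 0 ✓
(19, 7, 17, 3, 13) → min 3  > 0 ✓
(7, 17, 3, 13, 0) → min 0
(17, 3, 13, 0, 20) → min 0
(3, 13, 0, 20, 7) → min 0
13 windows satisfy the condition.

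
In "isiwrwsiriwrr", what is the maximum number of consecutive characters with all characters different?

add i: [i] len 1
add s: [i, s] len 2
add i (repeat i, move left end past it): [s, i] len 2
add w: [s, i, w] len 3
add r: [s, i, w, r] len 4
add w (repeat w, move left end past it): [r, w] len 2
add s: [r, w, s] len 3
add i: [r, w, s, i] len 4
add r (repeat r, move left end past it): [w, s, i, r] len 4
add i (repeat i, move left end past it): [r, i] len 2
add w: [r, i, w] len 3
add r (repeat r, move left end past it): [i, w, r] len 3
add r (repeat r, move left end past it): [r] len 1
Longest all-distinct length: 4.

4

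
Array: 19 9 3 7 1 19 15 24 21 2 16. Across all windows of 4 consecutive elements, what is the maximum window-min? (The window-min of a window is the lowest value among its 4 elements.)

15

19 9 3 7 → min 3
9 3 7 1 → min 1
3 7 1 19 → min 1
7 1 19 15 → min 1
1 19 15 24 → min 1
19 15 24 21 → min 15
15 24 21 2 → min 2
24 21 2 16 → min 2
Maximum of these is 15.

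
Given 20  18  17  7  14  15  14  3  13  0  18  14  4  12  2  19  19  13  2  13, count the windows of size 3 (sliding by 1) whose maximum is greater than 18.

(20, 18, 17) → max 20  > 18 ✓
(18, 17, 7) → max 18
(17, 7, 14) → max 17
(7, 14, 15) → max 15
(14, 15, 14) → max 15
(15, 14, 3) → max 15
(14, 3, 13) → max 14
(3, 13, 0) → max 13
(13, 0, 18) → max 18
(0, 18, 14) → max 18
(18, 14, 4) → max 18
(14, 4, 12) → max 14
(4, 12, 2) → max 12
(12, 2, 19) → max 19  > 18 ✓
(2, 19, 19) → max 19  > 18 ✓
(19, 19, 13) → max 19  > 18 ✓
(19, 13, 2) → max 19  > 18 ✓
(13, 2, 13) → max 13
5 windows satisfy the condition.

5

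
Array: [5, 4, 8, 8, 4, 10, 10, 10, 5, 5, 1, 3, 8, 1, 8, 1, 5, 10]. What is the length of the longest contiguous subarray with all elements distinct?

[5] len 1
[5, 4] len 2
[5, 4, 8] len 3
[8] len 1
[8, 4] len 2
[8, 4, 10] len 3
[10] len 1
[10] len 1
[10, 5] len 2
[5] len 1
[5, 1] len 2
[5, 1, 3] len 3
[5, 1, 3, 8] len 4
[3, 8, 1] len 3
[1, 8] len 2
[8, 1] len 2
[8, 1, 5] len 3
[8, 1, 5, 10] len 4
Longest all-distinct length: 4.

4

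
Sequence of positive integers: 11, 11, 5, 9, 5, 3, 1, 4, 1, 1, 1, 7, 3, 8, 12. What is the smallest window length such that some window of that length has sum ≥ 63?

add 11: running sum 11 < 63
add 11: running sum 22 < 63
add 5: running sum 27 < 63
add 9: running sum 36 < 63
add 5: running sum 41 < 63
add 3: running sum 44 < 63
add 1: running sum 45 < 63
add 4: running sum 49 < 63
add 1: running sum 50 < 63
add 1: running sum 51 < 63
add 1: running sum 52 < 63
add 7: running sum 59 < 63
add 3: running sum 62 < 63
add 8: shortest ending here [11, 11, 5, 9, 5, 3, 1, 4, 1, 1, 1, 7, 3, 8] sum 70, len 14
add 12: shortest ending here [11, 5, 9, 5, 3, 1, 4, 1, 1, 1, 7, 3, 8, 12] sum 71, len 14
Shortest qualifying length: 14.

14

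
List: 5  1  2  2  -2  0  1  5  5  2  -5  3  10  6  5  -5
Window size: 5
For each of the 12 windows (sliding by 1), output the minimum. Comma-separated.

(5, 1, 2, 2, -2) → min -2
(1, 2, 2, -2, 0) → min -2
(2, 2, -2, 0, 1) → min -2
(2, -2, 0, 1, 5) → min -2
(-2, 0, 1, 5, 5) → min -2
(0, 1, 5, 5, 2) → min 0
(1, 5, 5, 2, -5) → min -5
(5, 5, 2, -5, 3) → min -5
(5, 2, -5, 3, 10) → min -5
(2, -5, 3, 10, 6) → min -5
(-5, 3, 10, 6, 5) → min -5
(3, 10, 6, 5, -5) → min -5

-2, -2, -2, -2, -2, 0, -5, -5, -5, -5, -5, -5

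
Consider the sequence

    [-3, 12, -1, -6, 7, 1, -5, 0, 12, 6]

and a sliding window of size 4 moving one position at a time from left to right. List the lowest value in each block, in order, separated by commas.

(-3, 12, -1, -6) → min -6
(12, -1, -6, 7) → min -6
(-1, -6, 7, 1) → min -6
(-6, 7, 1, -5) → min -6
(7, 1, -5, 0) → min -5
(1, -5, 0, 12) → min -5
(-5, 0, 12, 6) → min -5

-6, -6, -6, -6, -5, -5, -5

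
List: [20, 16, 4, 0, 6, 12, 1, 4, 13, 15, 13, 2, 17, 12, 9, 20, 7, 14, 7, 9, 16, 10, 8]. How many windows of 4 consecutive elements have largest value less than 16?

8

[20, 16, 4, 0] → max 20
[16, 4, 0, 6] → max 16
[4, 0, 6, 12] → max 12  < 16 ✓
[0, 6, 12, 1] → max 12  < 16 ✓
[6, 12, 1, 4] → max 12  < 16 ✓
[12, 1, 4, 13] → max 13  < 16 ✓
[1, 4, 13, 15] → max 15  < 16 ✓
[4, 13, 15, 13] → max 15  < 16 ✓
[13, 15, 13, 2] → max 15  < 16 ✓
[15, 13, 2, 17] → max 17
[13, 2, 17, 12] → max 17
[2, 17, 12, 9] → max 17
[17, 12, 9, 20] → max 20
[12, 9, 20, 7] → max 20
[9, 20, 7, 14] → max 20
[20, 7, 14, 7] → max 20
[7, 14, 7, 9] → max 14  < 16 ✓
[14, 7, 9, 16] → max 16
[7, 9, 16, 10] → max 16
[9, 16, 10, 8] → max 16
8 windows satisfy the condition.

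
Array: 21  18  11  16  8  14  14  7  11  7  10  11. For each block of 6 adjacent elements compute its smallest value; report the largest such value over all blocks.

Each size-6 window and its min:
21 18 11 16 8 14 → min 8
18 11 16 8 14 14 → min 8
11 16 8 14 14 7 → min 7
16 8 14 14 7 11 → min 7
8 14 14 7 11 7 → min 7
14 14 7 11 7 10 → min 7
14 7 11 7 10 11 → min 7
Largest of these is 8.

8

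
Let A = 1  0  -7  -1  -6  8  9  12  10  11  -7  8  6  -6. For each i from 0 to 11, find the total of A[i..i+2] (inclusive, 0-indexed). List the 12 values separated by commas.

-6, -8, -14, 1, 11, 29, 31, 33, 14, 12, 7, 8

(1, 0, -7) → sum -6
(0, -7, -1) → sum -8
(-7, -1, -6) → sum -14
(-1, -6, 8) → sum 1
(-6, 8, 9) → sum 11
(8, 9, 12) → sum 29
(9, 12, 10) → sum 31
(12, 10, 11) → sum 33
(10, 11, -7) → sum 14
(11, -7, 8) → sum 12
(-7, 8, 6) → sum 7
(8, 6, -6) → sum 8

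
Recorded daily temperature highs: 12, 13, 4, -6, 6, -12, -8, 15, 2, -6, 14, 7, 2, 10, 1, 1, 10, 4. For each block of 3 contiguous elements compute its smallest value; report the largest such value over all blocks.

(12, 13, 4) → min 4
(13, 4, -6) → min -6
(4, -6, 6) → min -6
(-6, 6, -12) → min -12
(6, -12, -8) → min -12
(-12, -8, 15) → min -12
(-8, 15, 2) → min -8
(15, 2, -6) → min -6
(2, -6, 14) → min -6
(-6, 14, 7) → min -6
(14, 7, 2) → min 2
(7, 2, 10) → min 2
(2, 10, 1) → min 1
(10, 1, 1) → min 1
(1, 1, 10) → min 1
(1, 10, 4) → min 1
Largest of these is 4.

4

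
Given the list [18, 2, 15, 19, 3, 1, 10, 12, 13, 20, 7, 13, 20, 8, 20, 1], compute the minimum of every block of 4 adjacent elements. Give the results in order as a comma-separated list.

18 2 15 19 → min 2
2 15 19 3 → min 2
15 19 3 1 → min 1
19 3 1 10 → min 1
3 1 10 12 → min 1
1 10 12 13 → min 1
10 12 13 20 → min 10
12 13 20 7 → min 7
13 20 7 13 → min 7
20 7 13 20 → min 7
7 13 20 8 → min 7
13 20 8 20 → min 8
20 8 20 1 → min 1

2, 2, 1, 1, 1, 1, 10, 7, 7, 7, 7, 8, 1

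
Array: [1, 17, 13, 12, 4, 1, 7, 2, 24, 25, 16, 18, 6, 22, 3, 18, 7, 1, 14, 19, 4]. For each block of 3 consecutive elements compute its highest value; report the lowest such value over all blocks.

7

(1, 17, 13) → max 17
(17, 13, 12) → max 17
(13, 12, 4) → max 13
(12, 4, 1) → max 12
(4, 1, 7) → max 7
(1, 7, 2) → max 7
(7, 2, 24) → max 24
(2, 24, 25) → max 25
(24, 25, 16) → max 25
(25, 16, 18) → max 25
(16, 18, 6) → max 18
(18, 6, 22) → max 22
(6, 22, 3) → max 22
(22, 3, 18) → max 22
(3, 18, 7) → max 18
(18, 7, 1) → max 18
(7, 1, 14) → max 14
(1, 14, 19) → max 19
(14, 19, 4) → max 19
Lowest of these is 7.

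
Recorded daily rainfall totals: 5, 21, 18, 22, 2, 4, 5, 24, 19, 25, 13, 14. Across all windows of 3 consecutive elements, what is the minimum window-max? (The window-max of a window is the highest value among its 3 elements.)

5

(5, 21, 18) → max 21
(21, 18, 22) → max 22
(18, 22, 2) → max 22
(22, 2, 4) → max 22
(2, 4, 5) → max 5
(4, 5, 24) → max 24
(5, 24, 19) → max 24
(24, 19, 25) → max 25
(19, 25, 13) → max 25
(25, 13, 14) → max 25
Minimum of these is 5.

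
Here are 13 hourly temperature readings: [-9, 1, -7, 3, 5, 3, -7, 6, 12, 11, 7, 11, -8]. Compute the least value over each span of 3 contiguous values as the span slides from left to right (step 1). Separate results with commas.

-9 1 -7 → min -9
1 -7 3 → min -7
-7 3 5 → min -7
3 5 3 → min 3
5 3 -7 → min -7
3 -7 6 → min -7
-7 6 12 → min -7
6 12 11 → min 6
12 11 7 → min 7
11 7 11 → min 7
7 11 -8 → min -8

-9, -7, -7, 3, -7, -7, -7, 6, 7, 7, -8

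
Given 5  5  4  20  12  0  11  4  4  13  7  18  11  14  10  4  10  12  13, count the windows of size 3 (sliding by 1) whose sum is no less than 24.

12

[5, 5, 4] → sum 14
[5, 4, 20] → sum 29  ≥ 24 ✓
[4, 20, 12] → sum 36  ≥ 24 ✓
[20, 12, 0] → sum 32  ≥ 24 ✓
[12, 0, 11] → sum 23
[0, 11, 4] → sum 15
[11, 4, 4] → sum 19
[4, 4, 13] → sum 21
[4, 13, 7] → sum 24  ≥ 24 ✓
[13, 7, 18] → sum 38  ≥ 24 ✓
[7, 18, 11] → sum 36  ≥ 24 ✓
[18, 11, 14] → sum 43  ≥ 24 ✓
[11, 14, 10] → sum 35  ≥ 24 ✓
[14, 10, 4] → sum 28  ≥ 24 ✓
[10, 4, 10] → sum 24  ≥ 24 ✓
[4, 10, 12] → sum 26  ≥ 24 ✓
[10, 12, 13] → sum 35  ≥ 24 ✓
12 windows satisfy the condition.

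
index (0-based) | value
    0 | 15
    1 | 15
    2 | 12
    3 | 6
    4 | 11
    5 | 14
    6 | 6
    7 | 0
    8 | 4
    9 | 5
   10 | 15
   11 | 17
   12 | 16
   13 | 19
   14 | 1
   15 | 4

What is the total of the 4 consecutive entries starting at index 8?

41

Elements at indices 8..11: 4, 5, 15, 17
sum(4, 5, 15, 17) = 41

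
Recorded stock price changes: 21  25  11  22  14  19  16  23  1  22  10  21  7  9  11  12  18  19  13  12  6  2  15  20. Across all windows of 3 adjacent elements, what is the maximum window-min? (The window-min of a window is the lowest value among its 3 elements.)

Each size-3 window and its min:
[21, 25, 11] → min 11
[25, 11, 22] → min 11
[11, 22, 14] → min 11
[22, 14, 19] → min 14
[14, 19, 16] → min 14
[19, 16, 23] → min 16
[16, 23, 1] → min 1
[23, 1, 22] → min 1
[1, 22, 10] → min 1
[22, 10, 21] → min 10
[10, 21, 7] → min 7
[21, 7, 9] → min 7
[7, 9, 11] → min 7
[9, 11, 12] → min 9
[11, 12, 18] → min 11
[12, 18, 19] → min 12
[18, 19, 13] → min 13
[19, 13, 12] → min 12
[13, 12, 6] → min 6
[12, 6, 2] → min 2
[6, 2, 15] → min 2
[2, 15, 20] → min 2
Maximum of these is 16.

16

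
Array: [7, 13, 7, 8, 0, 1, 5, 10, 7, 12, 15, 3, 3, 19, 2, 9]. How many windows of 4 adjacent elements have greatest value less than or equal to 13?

7 13 7 8 → max 13  ≤ 13 ✓
13 7 8 0 → max 13  ≤ 13 ✓
7 8 0 1 → max 8  ≤ 13 ✓
8 0 1 5 → max 8  ≤ 13 ✓
0 1 5 10 → max 10  ≤ 13 ✓
1 5 10 7 → max 10  ≤ 13 ✓
5 10 7 12 → max 12  ≤ 13 ✓
10 7 12 15 → max 15
7 12 15 3 → max 15
12 15 3 3 → max 15
15 3 3 19 → max 19
3 3 19 2 → max 19
3 19 2 9 → max 19
7 windows satisfy the condition.

7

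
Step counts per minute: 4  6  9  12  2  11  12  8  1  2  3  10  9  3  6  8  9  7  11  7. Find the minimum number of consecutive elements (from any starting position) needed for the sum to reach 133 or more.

19

Extend right; whenever the sum reaches 133, record the length and shrink from the left:
add 4: running sum 4 < 133
add 6: running sum 10 < 133
add 9: running sum 19 < 133
add 12: running sum 31 < 133
add 2: running sum 33 < 133
add 11: running sum 44 < 133
add 12: running sum 56 < 133
add 8: running sum 64 < 133
add 1: running sum 65 < 133
add 2: running sum 67 < 133
add 3: running sum 70 < 133
add 10: running sum 80 < 133
add 9: running sum 89 < 133
add 3: running sum 92 < 133
add 6: running sum 98 < 133
add 8: running sum 106 < 133
add 9: running sum 115 < 133
add 7: running sum 122 < 133
end 18: [4, 6, 9, 12, 2, 11, 12, 8, 1, 2, 3, 10, 9, 3, 6, 8, 9, 7, 11] sum 133, len 19
end 19: [6, 9, 12, 2, 11, 12, 8, 1, 2, 3, 10, 9, 3, 6, 8, 9, 7, 11, 7] sum 136, len 19
Shortest qualifying length: 19.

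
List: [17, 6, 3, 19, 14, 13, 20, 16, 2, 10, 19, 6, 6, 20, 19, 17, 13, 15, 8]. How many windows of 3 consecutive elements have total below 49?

(17, 6, 3) → sum 26  < 49 ✓
(6, 3, 19) → sum 28  < 49 ✓
(3, 19, 14) → sum 36  < 49 ✓
(19, 14, 13) → sum 46  < 49 ✓
(14, 13, 20) → sum 47  < 49 ✓
(13, 20, 16) → sum 49
(20, 16, 2) → sum 38  < 49 ✓
(16, 2, 10) → sum 28  < 49 ✓
(2, 10, 19) → sum 31  < 49 ✓
(10, 19, 6) → sum 35  < 49 ✓
(19, 6, 6) → sum 31  < 49 ✓
(6, 6, 20) → sum 32  < 49 ✓
(6, 20, 19) → sum 45  < 49 ✓
(20, 19, 17) → sum 56
(19, 17, 13) → sum 49
(17, 13, 15) → sum 45  < 49 ✓
(13, 15, 8) → sum 36  < 49 ✓
14 windows satisfy the condition.

14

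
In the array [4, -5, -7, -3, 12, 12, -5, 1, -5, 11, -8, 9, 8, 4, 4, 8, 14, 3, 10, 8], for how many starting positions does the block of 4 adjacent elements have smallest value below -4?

11

[4, -5, -7, -3] → min -7  < -4 ✓
[-5, -7, -3, 12] → min -7  < -4 ✓
[-7, -3, 12, 12] → min -7  < -4 ✓
[-3, 12, 12, -5] → min -5  < -4 ✓
[12, 12, -5, 1] → min -5  < -4 ✓
[12, -5, 1, -5] → min -5  < -4 ✓
[-5, 1, -5, 11] → min -5  < -4 ✓
[1, -5, 11, -8] → min -8  < -4 ✓
[-5, 11, -8, 9] → min -8  < -4 ✓
[11, -8, 9, 8] → min -8  < -4 ✓
[-8, 9, 8, 4] → min -8  < -4 ✓
[9, 8, 4, 4] → min 4
[8, 4, 4, 8] → min 4
[4, 4, 8, 14] → min 4
[4, 8, 14, 3] → min 3
[8, 14, 3, 10] → min 3
[14, 3, 10, 8] → min 3
11 windows satisfy the condition.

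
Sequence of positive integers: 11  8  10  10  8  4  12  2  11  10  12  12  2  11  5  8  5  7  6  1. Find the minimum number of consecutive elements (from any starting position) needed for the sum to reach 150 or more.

add 11: running sum 11 < 150
add 8: running sum 19 < 150
add 10: running sum 29 < 150
add 10: running sum 39 < 150
add 8: running sum 47 < 150
add 4: running sum 51 < 150
add 12: running sum 63 < 150
add 2: running sum 65 < 150
add 11: running sum 76 < 150
add 10: running sum 86 < 150
add 12: running sum 98 < 150
add 12: running sum 110 < 150
add 2: running sum 112 < 150
add 11: running sum 123 < 150
add 5: running sum 128 < 150
add 8: running sum 136 < 150
add 5: running sum 141 < 150
add 7: running sum 148 < 150
end 18: [11, 8, 10, 10, 8, 4, 12, 2, 11, 10, 12, 12, 2, 11, 5, 8, 5, 7, 6] sum 154, len 19
end 19: [11, 8, 10, 10, 8, 4, 12, 2, 11, 10, 12, 12, 2, 11, 5, 8, 5, 7, 6, 1] sum 155, len 20
Shortest qualifying length: 19.

19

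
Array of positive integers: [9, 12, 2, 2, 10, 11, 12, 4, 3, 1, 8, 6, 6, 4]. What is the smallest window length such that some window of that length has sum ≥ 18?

2

add 9: running sum 9 < 18
add 12: shortest ending here [9, 12] sum 21, len 2
add 2: shortest ending here [9, 12, 2] sum 23, len 3
add 2: shortest ending here [9, 12, 2, 2] sum 25, len 4
add 10: shortest ending here [12, 2, 2, 10] sum 26, len 4
add 11: shortest ending here [10, 11] sum 21, len 2
add 12: shortest ending here [11, 12] sum 23, len 2
add 4: shortest ending here [11, 12, 4] sum 27, len 3
add 3: shortest ending here [12, 4, 3] sum 19, len 3
add 1: shortest ending here [12, 4, 3, 1] sum 20, len 4
add 8: shortest ending here [12, 4, 3, 1, 8] sum 28, len 5
add 6: shortest ending here [3, 1, 8, 6] sum 18, len 4
add 6: shortest ending here [8, 6, 6] sum 20, len 3
add 4: shortest ending here [8, 6, 6, 4] sum 24, len 4
Shortest qualifying length: 2.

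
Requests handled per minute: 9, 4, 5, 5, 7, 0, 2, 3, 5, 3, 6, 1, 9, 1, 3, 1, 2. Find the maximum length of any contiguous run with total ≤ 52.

add 9: [9] sum 9, len 1
add 4: [9, 4] sum 13, len 2
add 5: [9, 4, 5] sum 18, len 3
add 5: [9, 4, 5, 5] sum 23, len 4
add 7: [9, 4, 5, 5, 7] sum 30, len 5
add 0: [9, 4, 5, 5, 7, 0] sum 30, len 6
add 2: [9, 4, 5, 5, 7, 0, 2] sum 32, len 7
add 3: [9, 4, 5, 5, 7, 0, 2, 3] sum 35, len 8
add 5: [9, 4, 5, 5, 7, 0, 2, 3, 5] sum 40, len 9
add 3: [9, 4, 5, 5, 7, 0, 2, 3, 5, 3] sum 43, len 10
add 6: [9, 4, 5, 5, 7, 0, 2, 3, 5, 3, 6] sum 49, len 11
add 1: [9, 4, 5, 5, 7, 0, 2, 3, 5, 3, 6, 1] sum 50, len 12
add 9: [4, 5, 5, 7, 0, 2, 3, 5, 3, 6, 1, 9] sum 50, len 12
add 1: [4, 5, 5, 7, 0, 2, 3, 5, 3, 6, 1, 9, 1] sum 51, len 13
add 3: [5, 5, 7, 0, 2, 3, 5, 3, 6, 1, 9, 1, 3] sum 50, len 13
add 1: [5, 5, 7, 0, 2, 3, 5, 3, 6, 1, 9, 1, 3, 1] sum 51, len 14
add 2: [5, 7, 0, 2, 3, 5, 3, 6, 1, 9, 1, 3, 1, 2] sum 48, len 14
Longest length seen: 14.

14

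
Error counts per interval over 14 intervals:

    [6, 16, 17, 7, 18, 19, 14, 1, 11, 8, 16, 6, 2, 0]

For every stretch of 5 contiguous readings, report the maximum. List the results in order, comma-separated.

18, 19, 19, 19, 19, 19, 16, 16, 16, 16

Sliding a size-5 window across the 14 values:
6 16 17 7 18 → max 18
16 17 7 18 19 → max 19
17 7 18 19 14 → max 19
7 18 19 14 1 → max 19
18 19 14 1 11 → max 19
19 14 1 11 8 → max 19
14 1 11 8 16 → max 16
1 11 8 16 6 → max 16
11 8 16 6 2 → max 16
8 16 6 2 0 → max 16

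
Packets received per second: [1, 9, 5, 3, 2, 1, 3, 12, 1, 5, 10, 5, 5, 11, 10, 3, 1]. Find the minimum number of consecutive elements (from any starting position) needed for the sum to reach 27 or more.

add 1: running sum 1 < 27
add 9: running sum 10 < 27
add 5: running sum 15 < 27
add 3: running sum 18 < 27
add 2: running sum 20 < 27
add 1: running sum 21 < 27
add 3: running sum 24 < 27
add 12: shortest ending here [9, 5, 3, 2, 1, 3, 12] sum 35, len 7
add 1: shortest ending here [5, 3, 2, 1, 3, 12, 1] sum 27, len 7
add 5: shortest ending here [3, 2, 1, 3, 12, 1, 5] sum 27, len 7
add 10: shortest ending here [12, 1, 5, 10] sum 28, len 4
add 5: shortest ending here [12, 1, 5, 10, 5] sum 33, len 5
add 5: shortest ending here [12, 1, 5, 10, 5, 5] sum 38, len 6
add 11: shortest ending here [10, 5, 5, 11] sum 31, len 4
add 10: shortest ending here [5, 5, 11, 10] sum 31, len 4
add 3: shortest ending here [5, 11, 10, 3] sum 29, len 4
add 1: shortest ending here [5, 11, 10, 3, 1] sum 30, len 5
Shortest qualifying length: 4.

4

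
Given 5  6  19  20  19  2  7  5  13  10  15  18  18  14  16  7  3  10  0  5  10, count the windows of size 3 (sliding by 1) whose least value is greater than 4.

11

[5, 6, 19] → min 5  > 4 ✓
[6, 19, 20] → min 6  > 4 ✓
[19, 20, 19] → min 19  > 4 ✓
[20, 19, 2] → min 2
[19, 2, 7] → min 2
[2, 7, 5] → min 2
[7, 5, 13] → min 5  > 4 ✓
[5, 13, 10] → min 5  > 4 ✓
[13, 10, 15] → min 10  > 4 ✓
[10, 15, 18] → min 10  > 4 ✓
[15, 18, 18] → min 15  > 4 ✓
[18, 18, 14] → min 14  > 4 ✓
[18, 14, 16] → min 14  > 4 ✓
[14, 16, 7] → min 7  > 4 ✓
[16, 7, 3] → min 3
[7, 3, 10] → min 3
[3, 10, 0] → min 0
[10, 0, 5] → min 0
[0, 5, 10] → min 0
11 windows satisfy the condition.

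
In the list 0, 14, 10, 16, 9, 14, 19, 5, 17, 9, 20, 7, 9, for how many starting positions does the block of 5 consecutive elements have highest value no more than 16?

0 14 10 16 9 → max 16  ≤ 16 ✓
14 10 16 9 14 → max 16  ≤ 16 ✓
10 16 9 14 19 → max 19
16 9 14 19 5 → max 19
9 14 19 5 17 → max 19
14 19 5 17 9 → max 19
19 5 17 9 20 → max 20
5 17 9 20 7 → max 20
17 9 20 7 9 → max 20
2 windows satisfy the condition.

2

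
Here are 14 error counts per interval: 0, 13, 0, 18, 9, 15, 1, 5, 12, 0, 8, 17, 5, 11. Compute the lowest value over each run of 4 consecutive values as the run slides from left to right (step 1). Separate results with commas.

0, 0, 0, 1, 1, 1, 0, 0, 0, 0, 5

Sliding a size-4 window across the 14 values:
[0, 13, 0, 18] → min 0
[13, 0, 18, 9] → min 0
[0, 18, 9, 15] → min 0
[18, 9, 15, 1] → min 1
[9, 15, 1, 5] → min 1
[15, 1, 5, 12] → min 1
[1, 5, 12, 0] → min 0
[5, 12, 0, 8] → min 0
[12, 0, 8, 17] → min 0
[0, 8, 17, 5] → min 0
[8, 17, 5, 11] → min 5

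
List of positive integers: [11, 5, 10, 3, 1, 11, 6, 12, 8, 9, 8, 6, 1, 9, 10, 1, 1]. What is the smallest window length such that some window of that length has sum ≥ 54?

add 11: running sum 11 < 54
add 5: running sum 16 < 54
add 10: running sum 26 < 54
add 3: running sum 29 < 54
add 1: running sum 30 < 54
add 11: running sum 41 < 54
add 6: running sum 47 < 54
add 12: shortest ending here [11, 5, 10, 3, 1, 11, 6, 12] sum 59, len 8
add 8: shortest ending here [5, 10, 3, 1, 11, 6, 12, 8] sum 56, len 8
add 9: shortest ending here [10, 3, 1, 11, 6, 12, 8, 9] sum 60, len 8
add 8: shortest ending here [11, 6, 12, 8, 9, 8] sum 54, len 6
add 6: shortest ending here [11, 6, 12, 8, 9, 8, 6] sum 60, len 7
add 1: shortest ending here [11, 6, 12, 8, 9, 8, 6, 1] sum 61, len 8
add 9: shortest ending here [6, 12, 8, 9, 8, 6, 1, 9] sum 59, len 8
add 10: shortest ending here [12, 8, 9, 8, 6, 1, 9, 10] sum 63, len 8
add 1: shortest ending here [12, 8, 9, 8, 6, 1, 9, 10, 1] sum 64, len 9
add 1: shortest ending here [12, 8, 9, 8, 6, 1, 9, 10, 1, 1] sum 65, len 10
Shortest qualifying length: 6.

6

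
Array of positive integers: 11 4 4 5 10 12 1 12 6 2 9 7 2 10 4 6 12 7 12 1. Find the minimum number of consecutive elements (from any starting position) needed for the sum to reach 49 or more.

add 11: running sum 11 < 49
add 4: running sum 15 < 49
add 4: running sum 19 < 49
add 5: running sum 24 < 49
add 10: running sum 34 < 49
add 12: running sum 46 < 49
add 1: running sum 47 < 49
add 12: shortest ending here [11, 4, 4, 5, 10, 12, 1, 12] sum 59, len 8
add 6: shortest ending here [4, 5, 10, 12, 1, 12, 6] sum 50, len 7
add 2: shortest ending here [4, 5, 10, 12, 1, 12, 6, 2] sum 52, len 8
add 9: shortest ending here [10, 12, 1, 12, 6, 2, 9] sum 52, len 7
add 7: shortest ending here [12, 1, 12, 6, 2, 9, 7] sum 49, len 7
add 2: shortest ending here [12, 1, 12, 6, 2, 9, 7, 2] sum 51, len 8
add 10: shortest ending here [1, 12, 6, 2, 9, 7, 2, 10] sum 49, len 8
add 4: shortest ending here [12, 6, 2, 9, 7, 2, 10, 4] sum 52, len 8
add 6: shortest ending here [12, 6, 2, 9, 7, 2, 10, 4, 6] sum 58, len 9
add 12: shortest ending here [9, 7, 2, 10, 4, 6, 12] sum 50, len 7
add 7: shortest ending here [9, 7, 2, 10, 4, 6, 12, 7] sum 57, len 8
add 12: shortest ending here [10, 4, 6, 12, 7, 12] sum 51, len 6
add 1: shortest ending here [10, 4, 6, 12, 7, 12, 1] sum 52, len 7
Shortest qualifying length: 6.

6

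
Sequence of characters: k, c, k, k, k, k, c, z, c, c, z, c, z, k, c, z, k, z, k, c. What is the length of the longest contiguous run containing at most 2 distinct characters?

[k] 1 distinct, len 1
[k, c] 2 distinct, len 2
[k, c, k] 2 distinct, len 3
[k, c, k, k] 2 distinct, len 4
[k, c, k, k, k] 2 distinct, len 5
[k, c, k, k, k, k] 2 distinct, len 6
[k, c, k, k, k, k, c] 2 distinct, len 7
[c, z] 2 distinct, len 2
[c, z, c] 2 distinct, len 3
[c, z, c, c] 2 distinct, len 4
[c, z, c, c, z] 2 distinct, len 5
[c, z, c, c, z, c] 2 distinct, len 6
[c, z, c, c, z, c, z] 2 distinct, len 7
[z, k] 2 distinct, len 2
[k, c] 2 distinct, len 2
[c, z] 2 distinct, len 2
[z, k] 2 distinct, len 2
[z, k, z] 2 distinct, len 3
[z, k, z, k] 2 distinct, len 4
[k, c] 2 distinct, len 2
Longest length with ≤2 distinct: 7.

7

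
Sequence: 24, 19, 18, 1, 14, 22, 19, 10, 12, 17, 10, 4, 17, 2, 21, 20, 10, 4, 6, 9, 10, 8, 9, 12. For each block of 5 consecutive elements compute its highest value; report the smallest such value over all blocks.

10

Window maxs for each of the 20 positions:
[24, 19, 18, 1, 14] → max 24
[19, 18, 1, 14, 22] → max 22
[18, 1, 14, 22, 19] → max 22
[1, 14, 22, 19, 10] → max 22
[14, 22, 19, 10, 12] → max 22
[22, 19, 10, 12, 17] → max 22
[19, 10, 12, 17, 10] → max 19
[10, 12, 17, 10, 4] → max 17
[12, 17, 10, 4, 17] → max 17
[17, 10, 4, 17, 2] → max 17
[10, 4, 17, 2, 21] → max 21
[4, 17, 2, 21, 20] → max 21
[17, 2, 21, 20, 10] → max 21
[2, 21, 20, 10, 4] → max 21
[21, 20, 10, 4, 6] → max 21
[20, 10, 4, 6, 9] → max 20
[10, 4, 6, 9, 10] → max 10
[4, 6, 9, 10, 8] → max 10
[6, 9, 10, 8, 9] → max 10
[9, 10, 8, 9, 12] → max 12
Smallest of these is 10.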